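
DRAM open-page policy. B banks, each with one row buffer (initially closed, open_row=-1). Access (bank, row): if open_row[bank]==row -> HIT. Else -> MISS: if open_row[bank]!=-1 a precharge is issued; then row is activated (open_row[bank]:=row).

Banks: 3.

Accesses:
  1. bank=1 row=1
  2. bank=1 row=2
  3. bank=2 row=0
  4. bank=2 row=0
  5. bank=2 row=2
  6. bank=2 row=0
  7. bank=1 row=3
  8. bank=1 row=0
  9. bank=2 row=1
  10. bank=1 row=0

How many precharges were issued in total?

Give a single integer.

Answer: 6

Derivation:
Acc 1: bank1 row1 -> MISS (open row1); precharges=0
Acc 2: bank1 row2 -> MISS (open row2); precharges=1
Acc 3: bank2 row0 -> MISS (open row0); precharges=1
Acc 4: bank2 row0 -> HIT
Acc 5: bank2 row2 -> MISS (open row2); precharges=2
Acc 6: bank2 row0 -> MISS (open row0); precharges=3
Acc 7: bank1 row3 -> MISS (open row3); precharges=4
Acc 8: bank1 row0 -> MISS (open row0); precharges=5
Acc 9: bank2 row1 -> MISS (open row1); precharges=6
Acc 10: bank1 row0 -> HIT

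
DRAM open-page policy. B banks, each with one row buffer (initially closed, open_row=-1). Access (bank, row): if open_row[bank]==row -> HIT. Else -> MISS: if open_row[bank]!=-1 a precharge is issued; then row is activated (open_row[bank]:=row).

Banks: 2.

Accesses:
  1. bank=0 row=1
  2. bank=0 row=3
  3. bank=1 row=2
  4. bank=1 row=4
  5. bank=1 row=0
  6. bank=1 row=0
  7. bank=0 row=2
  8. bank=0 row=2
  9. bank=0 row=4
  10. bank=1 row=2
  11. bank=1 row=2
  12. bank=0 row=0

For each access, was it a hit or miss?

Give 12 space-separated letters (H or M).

Answer: M M M M M H M H M M H M

Derivation:
Acc 1: bank0 row1 -> MISS (open row1); precharges=0
Acc 2: bank0 row3 -> MISS (open row3); precharges=1
Acc 3: bank1 row2 -> MISS (open row2); precharges=1
Acc 4: bank1 row4 -> MISS (open row4); precharges=2
Acc 5: bank1 row0 -> MISS (open row0); precharges=3
Acc 6: bank1 row0 -> HIT
Acc 7: bank0 row2 -> MISS (open row2); precharges=4
Acc 8: bank0 row2 -> HIT
Acc 9: bank0 row4 -> MISS (open row4); precharges=5
Acc 10: bank1 row2 -> MISS (open row2); precharges=6
Acc 11: bank1 row2 -> HIT
Acc 12: bank0 row0 -> MISS (open row0); precharges=7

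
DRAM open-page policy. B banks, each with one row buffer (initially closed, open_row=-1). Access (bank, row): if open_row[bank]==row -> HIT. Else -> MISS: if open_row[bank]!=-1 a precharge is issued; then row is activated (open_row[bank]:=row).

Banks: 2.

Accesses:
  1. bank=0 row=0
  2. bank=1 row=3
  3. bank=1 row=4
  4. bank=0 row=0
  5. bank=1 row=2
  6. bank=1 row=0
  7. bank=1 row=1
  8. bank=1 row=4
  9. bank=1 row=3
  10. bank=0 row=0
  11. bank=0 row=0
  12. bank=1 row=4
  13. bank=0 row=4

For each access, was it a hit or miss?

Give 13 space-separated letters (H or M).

Acc 1: bank0 row0 -> MISS (open row0); precharges=0
Acc 2: bank1 row3 -> MISS (open row3); precharges=0
Acc 3: bank1 row4 -> MISS (open row4); precharges=1
Acc 4: bank0 row0 -> HIT
Acc 5: bank1 row2 -> MISS (open row2); precharges=2
Acc 6: bank1 row0 -> MISS (open row0); precharges=3
Acc 7: bank1 row1 -> MISS (open row1); precharges=4
Acc 8: bank1 row4 -> MISS (open row4); precharges=5
Acc 9: bank1 row3 -> MISS (open row3); precharges=6
Acc 10: bank0 row0 -> HIT
Acc 11: bank0 row0 -> HIT
Acc 12: bank1 row4 -> MISS (open row4); precharges=7
Acc 13: bank0 row4 -> MISS (open row4); precharges=8

Answer: M M M H M M M M M H H M M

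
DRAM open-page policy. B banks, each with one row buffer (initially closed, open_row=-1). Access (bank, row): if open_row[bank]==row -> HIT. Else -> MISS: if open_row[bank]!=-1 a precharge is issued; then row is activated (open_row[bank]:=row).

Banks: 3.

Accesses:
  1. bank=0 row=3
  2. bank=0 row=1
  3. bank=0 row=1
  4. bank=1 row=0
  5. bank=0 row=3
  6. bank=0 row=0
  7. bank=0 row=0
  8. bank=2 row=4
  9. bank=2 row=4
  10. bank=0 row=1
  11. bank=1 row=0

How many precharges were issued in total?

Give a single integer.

Answer: 4

Derivation:
Acc 1: bank0 row3 -> MISS (open row3); precharges=0
Acc 2: bank0 row1 -> MISS (open row1); precharges=1
Acc 3: bank0 row1 -> HIT
Acc 4: bank1 row0 -> MISS (open row0); precharges=1
Acc 5: bank0 row3 -> MISS (open row3); precharges=2
Acc 6: bank0 row0 -> MISS (open row0); precharges=3
Acc 7: bank0 row0 -> HIT
Acc 8: bank2 row4 -> MISS (open row4); precharges=3
Acc 9: bank2 row4 -> HIT
Acc 10: bank0 row1 -> MISS (open row1); precharges=4
Acc 11: bank1 row0 -> HIT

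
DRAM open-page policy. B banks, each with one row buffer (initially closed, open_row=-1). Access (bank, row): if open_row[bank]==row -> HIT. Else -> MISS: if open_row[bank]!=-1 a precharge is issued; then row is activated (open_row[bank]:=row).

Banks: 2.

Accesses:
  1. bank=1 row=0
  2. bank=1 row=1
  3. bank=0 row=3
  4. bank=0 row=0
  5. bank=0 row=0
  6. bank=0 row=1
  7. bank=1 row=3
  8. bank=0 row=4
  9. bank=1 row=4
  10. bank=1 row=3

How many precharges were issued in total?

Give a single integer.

Answer: 7

Derivation:
Acc 1: bank1 row0 -> MISS (open row0); precharges=0
Acc 2: bank1 row1 -> MISS (open row1); precharges=1
Acc 3: bank0 row3 -> MISS (open row3); precharges=1
Acc 4: bank0 row0 -> MISS (open row0); precharges=2
Acc 5: bank0 row0 -> HIT
Acc 6: bank0 row1 -> MISS (open row1); precharges=3
Acc 7: bank1 row3 -> MISS (open row3); precharges=4
Acc 8: bank0 row4 -> MISS (open row4); precharges=5
Acc 9: bank1 row4 -> MISS (open row4); precharges=6
Acc 10: bank1 row3 -> MISS (open row3); precharges=7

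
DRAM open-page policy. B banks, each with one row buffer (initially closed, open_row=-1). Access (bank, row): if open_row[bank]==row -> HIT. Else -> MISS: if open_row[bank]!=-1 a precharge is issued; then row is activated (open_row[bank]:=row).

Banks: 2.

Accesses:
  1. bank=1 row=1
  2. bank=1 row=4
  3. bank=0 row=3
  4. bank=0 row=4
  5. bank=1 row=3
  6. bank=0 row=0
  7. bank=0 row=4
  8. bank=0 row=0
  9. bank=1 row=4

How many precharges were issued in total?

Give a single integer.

Acc 1: bank1 row1 -> MISS (open row1); precharges=0
Acc 2: bank1 row4 -> MISS (open row4); precharges=1
Acc 3: bank0 row3 -> MISS (open row3); precharges=1
Acc 4: bank0 row4 -> MISS (open row4); precharges=2
Acc 5: bank1 row3 -> MISS (open row3); precharges=3
Acc 6: bank0 row0 -> MISS (open row0); precharges=4
Acc 7: bank0 row4 -> MISS (open row4); precharges=5
Acc 8: bank0 row0 -> MISS (open row0); precharges=6
Acc 9: bank1 row4 -> MISS (open row4); precharges=7

Answer: 7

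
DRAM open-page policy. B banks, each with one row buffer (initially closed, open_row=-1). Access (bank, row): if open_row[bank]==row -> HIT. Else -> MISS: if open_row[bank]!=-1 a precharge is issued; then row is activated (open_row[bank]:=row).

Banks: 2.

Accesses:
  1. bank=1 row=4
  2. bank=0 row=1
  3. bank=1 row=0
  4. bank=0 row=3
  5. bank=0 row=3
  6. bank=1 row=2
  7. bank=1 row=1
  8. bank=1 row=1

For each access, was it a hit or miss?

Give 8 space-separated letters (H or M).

Acc 1: bank1 row4 -> MISS (open row4); precharges=0
Acc 2: bank0 row1 -> MISS (open row1); precharges=0
Acc 3: bank1 row0 -> MISS (open row0); precharges=1
Acc 4: bank0 row3 -> MISS (open row3); precharges=2
Acc 5: bank0 row3 -> HIT
Acc 6: bank1 row2 -> MISS (open row2); precharges=3
Acc 7: bank1 row1 -> MISS (open row1); precharges=4
Acc 8: bank1 row1 -> HIT

Answer: M M M M H M M H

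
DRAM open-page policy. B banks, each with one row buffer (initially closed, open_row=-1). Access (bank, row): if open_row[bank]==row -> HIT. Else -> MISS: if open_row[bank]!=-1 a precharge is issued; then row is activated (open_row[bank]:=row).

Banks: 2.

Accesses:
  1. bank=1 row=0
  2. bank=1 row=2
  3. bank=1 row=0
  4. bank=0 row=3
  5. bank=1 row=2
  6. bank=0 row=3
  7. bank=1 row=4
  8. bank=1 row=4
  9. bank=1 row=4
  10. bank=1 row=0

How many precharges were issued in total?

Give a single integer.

Acc 1: bank1 row0 -> MISS (open row0); precharges=0
Acc 2: bank1 row2 -> MISS (open row2); precharges=1
Acc 3: bank1 row0 -> MISS (open row0); precharges=2
Acc 4: bank0 row3 -> MISS (open row3); precharges=2
Acc 5: bank1 row2 -> MISS (open row2); precharges=3
Acc 6: bank0 row3 -> HIT
Acc 7: bank1 row4 -> MISS (open row4); precharges=4
Acc 8: bank1 row4 -> HIT
Acc 9: bank1 row4 -> HIT
Acc 10: bank1 row0 -> MISS (open row0); precharges=5

Answer: 5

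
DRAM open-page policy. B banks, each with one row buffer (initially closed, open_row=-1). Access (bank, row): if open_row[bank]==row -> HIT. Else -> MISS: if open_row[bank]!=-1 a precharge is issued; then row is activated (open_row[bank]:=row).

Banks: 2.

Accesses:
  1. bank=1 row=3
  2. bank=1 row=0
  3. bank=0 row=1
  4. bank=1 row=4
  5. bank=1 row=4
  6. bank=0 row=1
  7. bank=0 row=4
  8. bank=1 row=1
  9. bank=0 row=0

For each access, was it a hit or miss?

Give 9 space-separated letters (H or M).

Answer: M M M M H H M M M

Derivation:
Acc 1: bank1 row3 -> MISS (open row3); precharges=0
Acc 2: bank1 row0 -> MISS (open row0); precharges=1
Acc 3: bank0 row1 -> MISS (open row1); precharges=1
Acc 4: bank1 row4 -> MISS (open row4); precharges=2
Acc 5: bank1 row4 -> HIT
Acc 6: bank0 row1 -> HIT
Acc 7: bank0 row4 -> MISS (open row4); precharges=3
Acc 8: bank1 row1 -> MISS (open row1); precharges=4
Acc 9: bank0 row0 -> MISS (open row0); precharges=5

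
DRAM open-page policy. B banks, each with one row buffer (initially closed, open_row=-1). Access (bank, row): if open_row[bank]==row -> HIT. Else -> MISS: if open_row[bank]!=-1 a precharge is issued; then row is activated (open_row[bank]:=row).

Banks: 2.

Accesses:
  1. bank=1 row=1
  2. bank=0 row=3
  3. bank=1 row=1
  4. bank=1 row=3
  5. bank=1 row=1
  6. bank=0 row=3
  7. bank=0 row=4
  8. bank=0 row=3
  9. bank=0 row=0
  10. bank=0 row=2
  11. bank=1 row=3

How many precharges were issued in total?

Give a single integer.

Acc 1: bank1 row1 -> MISS (open row1); precharges=0
Acc 2: bank0 row3 -> MISS (open row3); precharges=0
Acc 3: bank1 row1 -> HIT
Acc 4: bank1 row3 -> MISS (open row3); precharges=1
Acc 5: bank1 row1 -> MISS (open row1); precharges=2
Acc 6: bank0 row3 -> HIT
Acc 7: bank0 row4 -> MISS (open row4); precharges=3
Acc 8: bank0 row3 -> MISS (open row3); precharges=4
Acc 9: bank0 row0 -> MISS (open row0); precharges=5
Acc 10: bank0 row2 -> MISS (open row2); precharges=6
Acc 11: bank1 row3 -> MISS (open row3); precharges=7

Answer: 7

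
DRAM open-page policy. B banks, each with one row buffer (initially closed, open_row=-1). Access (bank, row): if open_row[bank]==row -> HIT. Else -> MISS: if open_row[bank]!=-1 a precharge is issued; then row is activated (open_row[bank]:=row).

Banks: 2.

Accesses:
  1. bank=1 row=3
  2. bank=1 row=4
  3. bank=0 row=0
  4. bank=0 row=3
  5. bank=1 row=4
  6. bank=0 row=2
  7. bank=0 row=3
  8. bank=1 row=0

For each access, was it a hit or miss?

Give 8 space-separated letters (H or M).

Answer: M M M M H M M M

Derivation:
Acc 1: bank1 row3 -> MISS (open row3); precharges=0
Acc 2: bank1 row4 -> MISS (open row4); precharges=1
Acc 3: bank0 row0 -> MISS (open row0); precharges=1
Acc 4: bank0 row3 -> MISS (open row3); precharges=2
Acc 5: bank1 row4 -> HIT
Acc 6: bank0 row2 -> MISS (open row2); precharges=3
Acc 7: bank0 row3 -> MISS (open row3); precharges=4
Acc 8: bank1 row0 -> MISS (open row0); precharges=5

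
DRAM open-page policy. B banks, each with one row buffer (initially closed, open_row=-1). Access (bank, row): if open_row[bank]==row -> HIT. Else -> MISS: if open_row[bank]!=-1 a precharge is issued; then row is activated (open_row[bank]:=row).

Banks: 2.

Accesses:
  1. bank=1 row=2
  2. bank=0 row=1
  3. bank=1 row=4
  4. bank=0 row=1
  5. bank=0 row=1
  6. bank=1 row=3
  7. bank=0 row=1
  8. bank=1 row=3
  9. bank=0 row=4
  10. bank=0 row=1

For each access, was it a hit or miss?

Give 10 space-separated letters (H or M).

Acc 1: bank1 row2 -> MISS (open row2); precharges=0
Acc 2: bank0 row1 -> MISS (open row1); precharges=0
Acc 3: bank1 row4 -> MISS (open row4); precharges=1
Acc 4: bank0 row1 -> HIT
Acc 5: bank0 row1 -> HIT
Acc 6: bank1 row3 -> MISS (open row3); precharges=2
Acc 7: bank0 row1 -> HIT
Acc 8: bank1 row3 -> HIT
Acc 9: bank0 row4 -> MISS (open row4); precharges=3
Acc 10: bank0 row1 -> MISS (open row1); precharges=4

Answer: M M M H H M H H M M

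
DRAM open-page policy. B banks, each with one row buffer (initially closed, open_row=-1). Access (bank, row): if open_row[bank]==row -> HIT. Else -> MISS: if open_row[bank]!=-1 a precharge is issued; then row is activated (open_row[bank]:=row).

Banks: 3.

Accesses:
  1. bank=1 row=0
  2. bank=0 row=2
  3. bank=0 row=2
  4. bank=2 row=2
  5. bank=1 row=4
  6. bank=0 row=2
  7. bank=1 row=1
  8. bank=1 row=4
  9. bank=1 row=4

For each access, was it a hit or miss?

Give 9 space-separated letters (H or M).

Answer: M M H M M H M M H

Derivation:
Acc 1: bank1 row0 -> MISS (open row0); precharges=0
Acc 2: bank0 row2 -> MISS (open row2); precharges=0
Acc 3: bank0 row2 -> HIT
Acc 4: bank2 row2 -> MISS (open row2); precharges=0
Acc 5: bank1 row4 -> MISS (open row4); precharges=1
Acc 6: bank0 row2 -> HIT
Acc 7: bank1 row1 -> MISS (open row1); precharges=2
Acc 8: bank1 row4 -> MISS (open row4); precharges=3
Acc 9: bank1 row4 -> HIT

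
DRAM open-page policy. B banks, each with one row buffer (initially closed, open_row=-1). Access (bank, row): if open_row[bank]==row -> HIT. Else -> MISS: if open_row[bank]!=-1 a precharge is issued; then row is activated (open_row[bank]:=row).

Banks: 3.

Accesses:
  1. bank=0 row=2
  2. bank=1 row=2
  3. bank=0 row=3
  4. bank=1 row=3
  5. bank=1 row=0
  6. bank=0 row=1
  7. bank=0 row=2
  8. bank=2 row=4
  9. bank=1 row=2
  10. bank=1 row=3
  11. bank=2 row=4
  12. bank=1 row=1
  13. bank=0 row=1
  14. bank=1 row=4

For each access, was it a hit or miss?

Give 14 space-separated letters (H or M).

Answer: M M M M M M M M M M H M M M

Derivation:
Acc 1: bank0 row2 -> MISS (open row2); precharges=0
Acc 2: bank1 row2 -> MISS (open row2); precharges=0
Acc 3: bank0 row3 -> MISS (open row3); precharges=1
Acc 4: bank1 row3 -> MISS (open row3); precharges=2
Acc 5: bank1 row0 -> MISS (open row0); precharges=3
Acc 6: bank0 row1 -> MISS (open row1); precharges=4
Acc 7: bank0 row2 -> MISS (open row2); precharges=5
Acc 8: bank2 row4 -> MISS (open row4); precharges=5
Acc 9: bank1 row2 -> MISS (open row2); precharges=6
Acc 10: bank1 row3 -> MISS (open row3); precharges=7
Acc 11: bank2 row4 -> HIT
Acc 12: bank1 row1 -> MISS (open row1); precharges=8
Acc 13: bank0 row1 -> MISS (open row1); precharges=9
Acc 14: bank1 row4 -> MISS (open row4); precharges=10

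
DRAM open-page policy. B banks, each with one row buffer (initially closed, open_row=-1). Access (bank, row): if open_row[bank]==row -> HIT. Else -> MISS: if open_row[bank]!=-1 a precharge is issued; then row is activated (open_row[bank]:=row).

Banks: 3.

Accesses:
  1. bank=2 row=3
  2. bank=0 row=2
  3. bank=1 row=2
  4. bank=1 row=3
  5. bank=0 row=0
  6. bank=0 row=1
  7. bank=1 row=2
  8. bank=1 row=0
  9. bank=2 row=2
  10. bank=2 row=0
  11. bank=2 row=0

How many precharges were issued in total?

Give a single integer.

Answer: 7

Derivation:
Acc 1: bank2 row3 -> MISS (open row3); precharges=0
Acc 2: bank0 row2 -> MISS (open row2); precharges=0
Acc 3: bank1 row2 -> MISS (open row2); precharges=0
Acc 4: bank1 row3 -> MISS (open row3); precharges=1
Acc 5: bank0 row0 -> MISS (open row0); precharges=2
Acc 6: bank0 row1 -> MISS (open row1); precharges=3
Acc 7: bank1 row2 -> MISS (open row2); precharges=4
Acc 8: bank1 row0 -> MISS (open row0); precharges=5
Acc 9: bank2 row2 -> MISS (open row2); precharges=6
Acc 10: bank2 row0 -> MISS (open row0); precharges=7
Acc 11: bank2 row0 -> HIT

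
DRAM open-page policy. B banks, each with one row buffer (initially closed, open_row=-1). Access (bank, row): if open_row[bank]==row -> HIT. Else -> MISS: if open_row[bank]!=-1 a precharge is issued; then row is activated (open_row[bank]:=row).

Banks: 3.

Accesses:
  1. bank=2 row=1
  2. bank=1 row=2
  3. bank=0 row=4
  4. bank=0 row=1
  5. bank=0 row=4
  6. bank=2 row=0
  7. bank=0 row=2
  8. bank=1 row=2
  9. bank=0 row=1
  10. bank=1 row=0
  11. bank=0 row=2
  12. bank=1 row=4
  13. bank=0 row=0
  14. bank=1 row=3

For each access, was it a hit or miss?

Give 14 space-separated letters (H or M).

Acc 1: bank2 row1 -> MISS (open row1); precharges=0
Acc 2: bank1 row2 -> MISS (open row2); precharges=0
Acc 3: bank0 row4 -> MISS (open row4); precharges=0
Acc 4: bank0 row1 -> MISS (open row1); precharges=1
Acc 5: bank0 row4 -> MISS (open row4); precharges=2
Acc 6: bank2 row0 -> MISS (open row0); precharges=3
Acc 7: bank0 row2 -> MISS (open row2); precharges=4
Acc 8: bank1 row2 -> HIT
Acc 9: bank0 row1 -> MISS (open row1); precharges=5
Acc 10: bank1 row0 -> MISS (open row0); precharges=6
Acc 11: bank0 row2 -> MISS (open row2); precharges=7
Acc 12: bank1 row4 -> MISS (open row4); precharges=8
Acc 13: bank0 row0 -> MISS (open row0); precharges=9
Acc 14: bank1 row3 -> MISS (open row3); precharges=10

Answer: M M M M M M M H M M M M M M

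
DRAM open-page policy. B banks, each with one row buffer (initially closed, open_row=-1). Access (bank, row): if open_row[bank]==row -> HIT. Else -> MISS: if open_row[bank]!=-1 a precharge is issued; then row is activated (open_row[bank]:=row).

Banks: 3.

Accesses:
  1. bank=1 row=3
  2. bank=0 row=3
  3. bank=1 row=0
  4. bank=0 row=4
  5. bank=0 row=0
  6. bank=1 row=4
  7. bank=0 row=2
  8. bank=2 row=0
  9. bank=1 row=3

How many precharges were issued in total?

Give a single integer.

Acc 1: bank1 row3 -> MISS (open row3); precharges=0
Acc 2: bank0 row3 -> MISS (open row3); precharges=0
Acc 3: bank1 row0 -> MISS (open row0); precharges=1
Acc 4: bank0 row4 -> MISS (open row4); precharges=2
Acc 5: bank0 row0 -> MISS (open row0); precharges=3
Acc 6: bank1 row4 -> MISS (open row4); precharges=4
Acc 7: bank0 row2 -> MISS (open row2); precharges=5
Acc 8: bank2 row0 -> MISS (open row0); precharges=5
Acc 9: bank1 row3 -> MISS (open row3); precharges=6

Answer: 6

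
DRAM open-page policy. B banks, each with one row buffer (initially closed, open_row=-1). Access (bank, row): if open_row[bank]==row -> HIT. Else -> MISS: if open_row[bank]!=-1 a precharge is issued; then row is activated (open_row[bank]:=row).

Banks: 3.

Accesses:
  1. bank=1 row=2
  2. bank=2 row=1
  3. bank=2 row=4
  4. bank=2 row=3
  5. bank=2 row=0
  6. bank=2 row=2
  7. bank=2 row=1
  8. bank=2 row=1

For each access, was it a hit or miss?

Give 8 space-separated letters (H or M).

Answer: M M M M M M M H

Derivation:
Acc 1: bank1 row2 -> MISS (open row2); precharges=0
Acc 2: bank2 row1 -> MISS (open row1); precharges=0
Acc 3: bank2 row4 -> MISS (open row4); precharges=1
Acc 4: bank2 row3 -> MISS (open row3); precharges=2
Acc 5: bank2 row0 -> MISS (open row0); precharges=3
Acc 6: bank2 row2 -> MISS (open row2); precharges=4
Acc 7: bank2 row1 -> MISS (open row1); precharges=5
Acc 8: bank2 row1 -> HIT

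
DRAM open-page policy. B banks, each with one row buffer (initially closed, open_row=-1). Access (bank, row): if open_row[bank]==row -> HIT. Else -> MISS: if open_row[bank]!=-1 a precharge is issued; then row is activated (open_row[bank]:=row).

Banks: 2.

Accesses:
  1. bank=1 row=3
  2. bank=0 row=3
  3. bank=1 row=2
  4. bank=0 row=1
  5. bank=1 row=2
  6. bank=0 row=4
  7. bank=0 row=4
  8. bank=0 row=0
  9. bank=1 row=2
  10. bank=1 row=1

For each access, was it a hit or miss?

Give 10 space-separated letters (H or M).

Answer: M M M M H M H M H M

Derivation:
Acc 1: bank1 row3 -> MISS (open row3); precharges=0
Acc 2: bank0 row3 -> MISS (open row3); precharges=0
Acc 3: bank1 row2 -> MISS (open row2); precharges=1
Acc 4: bank0 row1 -> MISS (open row1); precharges=2
Acc 5: bank1 row2 -> HIT
Acc 6: bank0 row4 -> MISS (open row4); precharges=3
Acc 7: bank0 row4 -> HIT
Acc 8: bank0 row0 -> MISS (open row0); precharges=4
Acc 9: bank1 row2 -> HIT
Acc 10: bank1 row1 -> MISS (open row1); precharges=5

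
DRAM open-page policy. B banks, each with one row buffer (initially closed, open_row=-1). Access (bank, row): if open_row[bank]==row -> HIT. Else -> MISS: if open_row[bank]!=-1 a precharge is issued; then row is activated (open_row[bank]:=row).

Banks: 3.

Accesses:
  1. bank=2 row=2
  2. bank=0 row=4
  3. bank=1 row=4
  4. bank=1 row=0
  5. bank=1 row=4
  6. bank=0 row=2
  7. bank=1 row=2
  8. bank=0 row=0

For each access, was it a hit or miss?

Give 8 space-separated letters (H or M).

Answer: M M M M M M M M

Derivation:
Acc 1: bank2 row2 -> MISS (open row2); precharges=0
Acc 2: bank0 row4 -> MISS (open row4); precharges=0
Acc 3: bank1 row4 -> MISS (open row4); precharges=0
Acc 4: bank1 row0 -> MISS (open row0); precharges=1
Acc 5: bank1 row4 -> MISS (open row4); precharges=2
Acc 6: bank0 row2 -> MISS (open row2); precharges=3
Acc 7: bank1 row2 -> MISS (open row2); precharges=4
Acc 8: bank0 row0 -> MISS (open row0); precharges=5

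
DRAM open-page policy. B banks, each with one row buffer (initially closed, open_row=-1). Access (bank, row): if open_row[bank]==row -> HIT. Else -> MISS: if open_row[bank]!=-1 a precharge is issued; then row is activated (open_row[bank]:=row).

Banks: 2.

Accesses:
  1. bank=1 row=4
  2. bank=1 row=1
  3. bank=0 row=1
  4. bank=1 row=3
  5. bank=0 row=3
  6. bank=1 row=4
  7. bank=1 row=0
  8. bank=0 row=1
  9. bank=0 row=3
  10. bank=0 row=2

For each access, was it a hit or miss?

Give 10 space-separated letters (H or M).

Acc 1: bank1 row4 -> MISS (open row4); precharges=0
Acc 2: bank1 row1 -> MISS (open row1); precharges=1
Acc 3: bank0 row1 -> MISS (open row1); precharges=1
Acc 4: bank1 row3 -> MISS (open row3); precharges=2
Acc 5: bank0 row3 -> MISS (open row3); precharges=3
Acc 6: bank1 row4 -> MISS (open row4); precharges=4
Acc 7: bank1 row0 -> MISS (open row0); precharges=5
Acc 8: bank0 row1 -> MISS (open row1); precharges=6
Acc 9: bank0 row3 -> MISS (open row3); precharges=7
Acc 10: bank0 row2 -> MISS (open row2); precharges=8

Answer: M M M M M M M M M M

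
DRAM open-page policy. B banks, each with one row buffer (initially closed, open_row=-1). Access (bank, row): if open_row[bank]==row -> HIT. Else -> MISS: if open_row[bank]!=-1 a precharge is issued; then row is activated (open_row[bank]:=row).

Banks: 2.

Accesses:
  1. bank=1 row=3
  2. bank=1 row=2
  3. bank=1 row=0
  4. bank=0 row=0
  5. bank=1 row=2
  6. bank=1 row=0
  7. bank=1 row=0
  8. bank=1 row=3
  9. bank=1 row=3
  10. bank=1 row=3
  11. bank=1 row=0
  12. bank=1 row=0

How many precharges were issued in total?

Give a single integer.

Answer: 6

Derivation:
Acc 1: bank1 row3 -> MISS (open row3); precharges=0
Acc 2: bank1 row2 -> MISS (open row2); precharges=1
Acc 3: bank1 row0 -> MISS (open row0); precharges=2
Acc 4: bank0 row0 -> MISS (open row0); precharges=2
Acc 5: bank1 row2 -> MISS (open row2); precharges=3
Acc 6: bank1 row0 -> MISS (open row0); precharges=4
Acc 7: bank1 row0 -> HIT
Acc 8: bank1 row3 -> MISS (open row3); precharges=5
Acc 9: bank1 row3 -> HIT
Acc 10: bank1 row3 -> HIT
Acc 11: bank1 row0 -> MISS (open row0); precharges=6
Acc 12: bank1 row0 -> HIT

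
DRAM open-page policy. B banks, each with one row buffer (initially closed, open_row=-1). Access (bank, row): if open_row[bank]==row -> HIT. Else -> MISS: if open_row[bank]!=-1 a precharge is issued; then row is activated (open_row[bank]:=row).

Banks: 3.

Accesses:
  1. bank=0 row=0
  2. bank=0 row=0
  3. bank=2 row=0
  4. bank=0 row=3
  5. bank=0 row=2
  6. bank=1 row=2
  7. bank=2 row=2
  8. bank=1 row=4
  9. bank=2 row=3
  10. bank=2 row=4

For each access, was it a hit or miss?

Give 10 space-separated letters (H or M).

Acc 1: bank0 row0 -> MISS (open row0); precharges=0
Acc 2: bank0 row0 -> HIT
Acc 3: bank2 row0 -> MISS (open row0); precharges=0
Acc 4: bank0 row3 -> MISS (open row3); precharges=1
Acc 5: bank0 row2 -> MISS (open row2); precharges=2
Acc 6: bank1 row2 -> MISS (open row2); precharges=2
Acc 7: bank2 row2 -> MISS (open row2); precharges=3
Acc 8: bank1 row4 -> MISS (open row4); precharges=4
Acc 9: bank2 row3 -> MISS (open row3); precharges=5
Acc 10: bank2 row4 -> MISS (open row4); precharges=6

Answer: M H M M M M M M M M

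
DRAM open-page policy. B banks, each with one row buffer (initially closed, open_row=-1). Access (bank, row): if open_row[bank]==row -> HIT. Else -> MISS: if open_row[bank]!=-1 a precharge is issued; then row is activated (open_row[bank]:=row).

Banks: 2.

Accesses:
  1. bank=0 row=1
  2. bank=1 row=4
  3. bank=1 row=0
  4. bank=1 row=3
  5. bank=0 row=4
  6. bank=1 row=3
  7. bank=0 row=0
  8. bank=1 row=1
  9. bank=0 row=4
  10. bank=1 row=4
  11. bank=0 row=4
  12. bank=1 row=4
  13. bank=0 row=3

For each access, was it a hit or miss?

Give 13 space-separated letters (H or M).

Answer: M M M M M H M M M M H H M

Derivation:
Acc 1: bank0 row1 -> MISS (open row1); precharges=0
Acc 2: bank1 row4 -> MISS (open row4); precharges=0
Acc 3: bank1 row0 -> MISS (open row0); precharges=1
Acc 4: bank1 row3 -> MISS (open row3); precharges=2
Acc 5: bank0 row4 -> MISS (open row4); precharges=3
Acc 6: bank1 row3 -> HIT
Acc 7: bank0 row0 -> MISS (open row0); precharges=4
Acc 8: bank1 row1 -> MISS (open row1); precharges=5
Acc 9: bank0 row4 -> MISS (open row4); precharges=6
Acc 10: bank1 row4 -> MISS (open row4); precharges=7
Acc 11: bank0 row4 -> HIT
Acc 12: bank1 row4 -> HIT
Acc 13: bank0 row3 -> MISS (open row3); precharges=8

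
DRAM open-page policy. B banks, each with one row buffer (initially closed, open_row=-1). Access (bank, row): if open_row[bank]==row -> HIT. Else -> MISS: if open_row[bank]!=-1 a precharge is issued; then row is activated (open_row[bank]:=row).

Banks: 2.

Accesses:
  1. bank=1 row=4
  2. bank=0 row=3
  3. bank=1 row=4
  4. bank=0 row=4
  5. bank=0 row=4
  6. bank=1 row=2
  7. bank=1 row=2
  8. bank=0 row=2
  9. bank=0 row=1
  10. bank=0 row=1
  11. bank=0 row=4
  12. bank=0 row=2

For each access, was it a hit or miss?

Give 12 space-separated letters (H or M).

Answer: M M H M H M H M M H M M

Derivation:
Acc 1: bank1 row4 -> MISS (open row4); precharges=0
Acc 2: bank0 row3 -> MISS (open row3); precharges=0
Acc 3: bank1 row4 -> HIT
Acc 4: bank0 row4 -> MISS (open row4); precharges=1
Acc 5: bank0 row4 -> HIT
Acc 6: bank1 row2 -> MISS (open row2); precharges=2
Acc 7: bank1 row2 -> HIT
Acc 8: bank0 row2 -> MISS (open row2); precharges=3
Acc 9: bank0 row1 -> MISS (open row1); precharges=4
Acc 10: bank0 row1 -> HIT
Acc 11: bank0 row4 -> MISS (open row4); precharges=5
Acc 12: bank0 row2 -> MISS (open row2); precharges=6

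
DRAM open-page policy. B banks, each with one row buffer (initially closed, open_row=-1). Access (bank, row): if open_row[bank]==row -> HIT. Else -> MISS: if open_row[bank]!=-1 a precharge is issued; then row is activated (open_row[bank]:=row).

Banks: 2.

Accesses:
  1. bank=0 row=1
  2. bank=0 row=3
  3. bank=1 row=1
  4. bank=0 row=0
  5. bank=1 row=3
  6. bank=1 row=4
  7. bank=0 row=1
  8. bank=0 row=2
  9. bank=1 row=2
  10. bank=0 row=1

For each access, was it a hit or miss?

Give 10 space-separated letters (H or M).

Acc 1: bank0 row1 -> MISS (open row1); precharges=0
Acc 2: bank0 row3 -> MISS (open row3); precharges=1
Acc 3: bank1 row1 -> MISS (open row1); precharges=1
Acc 4: bank0 row0 -> MISS (open row0); precharges=2
Acc 5: bank1 row3 -> MISS (open row3); precharges=3
Acc 6: bank1 row4 -> MISS (open row4); precharges=4
Acc 7: bank0 row1 -> MISS (open row1); precharges=5
Acc 8: bank0 row2 -> MISS (open row2); precharges=6
Acc 9: bank1 row2 -> MISS (open row2); precharges=7
Acc 10: bank0 row1 -> MISS (open row1); precharges=8

Answer: M M M M M M M M M M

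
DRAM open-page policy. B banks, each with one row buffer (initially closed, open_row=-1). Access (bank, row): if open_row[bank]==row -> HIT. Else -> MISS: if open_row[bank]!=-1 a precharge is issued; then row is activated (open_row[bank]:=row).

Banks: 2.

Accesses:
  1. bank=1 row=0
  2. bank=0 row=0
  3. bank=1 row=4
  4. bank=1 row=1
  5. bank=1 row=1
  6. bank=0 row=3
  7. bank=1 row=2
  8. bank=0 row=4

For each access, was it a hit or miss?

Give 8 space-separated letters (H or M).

Answer: M M M M H M M M

Derivation:
Acc 1: bank1 row0 -> MISS (open row0); precharges=0
Acc 2: bank0 row0 -> MISS (open row0); precharges=0
Acc 3: bank1 row4 -> MISS (open row4); precharges=1
Acc 4: bank1 row1 -> MISS (open row1); precharges=2
Acc 5: bank1 row1 -> HIT
Acc 6: bank0 row3 -> MISS (open row3); precharges=3
Acc 7: bank1 row2 -> MISS (open row2); precharges=4
Acc 8: bank0 row4 -> MISS (open row4); precharges=5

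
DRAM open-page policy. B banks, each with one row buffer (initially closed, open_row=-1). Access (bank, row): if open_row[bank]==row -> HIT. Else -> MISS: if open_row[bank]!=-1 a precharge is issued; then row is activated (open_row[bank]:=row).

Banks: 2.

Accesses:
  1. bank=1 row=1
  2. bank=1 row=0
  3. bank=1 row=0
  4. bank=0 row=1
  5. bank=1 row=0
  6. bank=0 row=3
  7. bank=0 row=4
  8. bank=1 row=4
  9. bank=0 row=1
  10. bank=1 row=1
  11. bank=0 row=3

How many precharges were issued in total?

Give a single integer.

Acc 1: bank1 row1 -> MISS (open row1); precharges=0
Acc 2: bank1 row0 -> MISS (open row0); precharges=1
Acc 3: bank1 row0 -> HIT
Acc 4: bank0 row1 -> MISS (open row1); precharges=1
Acc 5: bank1 row0 -> HIT
Acc 6: bank0 row3 -> MISS (open row3); precharges=2
Acc 7: bank0 row4 -> MISS (open row4); precharges=3
Acc 8: bank1 row4 -> MISS (open row4); precharges=4
Acc 9: bank0 row1 -> MISS (open row1); precharges=5
Acc 10: bank1 row1 -> MISS (open row1); precharges=6
Acc 11: bank0 row3 -> MISS (open row3); precharges=7

Answer: 7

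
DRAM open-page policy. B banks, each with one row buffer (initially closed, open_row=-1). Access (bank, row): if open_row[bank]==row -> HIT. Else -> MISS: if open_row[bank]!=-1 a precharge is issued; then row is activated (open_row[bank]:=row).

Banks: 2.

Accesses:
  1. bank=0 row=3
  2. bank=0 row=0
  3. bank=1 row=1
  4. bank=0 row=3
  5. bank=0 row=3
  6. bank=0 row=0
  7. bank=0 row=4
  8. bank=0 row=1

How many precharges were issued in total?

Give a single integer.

Answer: 5

Derivation:
Acc 1: bank0 row3 -> MISS (open row3); precharges=0
Acc 2: bank0 row0 -> MISS (open row0); precharges=1
Acc 3: bank1 row1 -> MISS (open row1); precharges=1
Acc 4: bank0 row3 -> MISS (open row3); precharges=2
Acc 5: bank0 row3 -> HIT
Acc 6: bank0 row0 -> MISS (open row0); precharges=3
Acc 7: bank0 row4 -> MISS (open row4); precharges=4
Acc 8: bank0 row1 -> MISS (open row1); precharges=5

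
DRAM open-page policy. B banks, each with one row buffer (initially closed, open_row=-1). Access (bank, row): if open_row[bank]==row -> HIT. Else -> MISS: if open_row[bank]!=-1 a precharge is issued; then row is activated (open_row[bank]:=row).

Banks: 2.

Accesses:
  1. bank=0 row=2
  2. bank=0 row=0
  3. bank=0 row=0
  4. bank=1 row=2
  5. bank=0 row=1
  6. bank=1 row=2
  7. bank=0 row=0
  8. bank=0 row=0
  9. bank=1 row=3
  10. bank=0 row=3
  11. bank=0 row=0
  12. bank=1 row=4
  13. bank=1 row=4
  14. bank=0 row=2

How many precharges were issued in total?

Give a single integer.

Answer: 8

Derivation:
Acc 1: bank0 row2 -> MISS (open row2); precharges=0
Acc 2: bank0 row0 -> MISS (open row0); precharges=1
Acc 3: bank0 row0 -> HIT
Acc 4: bank1 row2 -> MISS (open row2); precharges=1
Acc 5: bank0 row1 -> MISS (open row1); precharges=2
Acc 6: bank1 row2 -> HIT
Acc 7: bank0 row0 -> MISS (open row0); precharges=3
Acc 8: bank0 row0 -> HIT
Acc 9: bank1 row3 -> MISS (open row3); precharges=4
Acc 10: bank0 row3 -> MISS (open row3); precharges=5
Acc 11: bank0 row0 -> MISS (open row0); precharges=6
Acc 12: bank1 row4 -> MISS (open row4); precharges=7
Acc 13: bank1 row4 -> HIT
Acc 14: bank0 row2 -> MISS (open row2); precharges=8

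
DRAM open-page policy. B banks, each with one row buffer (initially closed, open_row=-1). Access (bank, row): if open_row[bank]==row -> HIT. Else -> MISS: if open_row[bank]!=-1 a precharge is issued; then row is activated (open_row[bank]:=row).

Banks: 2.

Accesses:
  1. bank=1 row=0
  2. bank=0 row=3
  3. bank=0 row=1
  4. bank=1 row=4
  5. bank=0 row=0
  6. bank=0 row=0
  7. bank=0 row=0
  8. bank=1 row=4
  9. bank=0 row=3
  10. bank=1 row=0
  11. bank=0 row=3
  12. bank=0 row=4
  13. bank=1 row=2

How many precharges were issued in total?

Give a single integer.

Acc 1: bank1 row0 -> MISS (open row0); precharges=0
Acc 2: bank0 row3 -> MISS (open row3); precharges=0
Acc 3: bank0 row1 -> MISS (open row1); precharges=1
Acc 4: bank1 row4 -> MISS (open row4); precharges=2
Acc 5: bank0 row0 -> MISS (open row0); precharges=3
Acc 6: bank0 row0 -> HIT
Acc 7: bank0 row0 -> HIT
Acc 8: bank1 row4 -> HIT
Acc 9: bank0 row3 -> MISS (open row3); precharges=4
Acc 10: bank1 row0 -> MISS (open row0); precharges=5
Acc 11: bank0 row3 -> HIT
Acc 12: bank0 row4 -> MISS (open row4); precharges=6
Acc 13: bank1 row2 -> MISS (open row2); precharges=7

Answer: 7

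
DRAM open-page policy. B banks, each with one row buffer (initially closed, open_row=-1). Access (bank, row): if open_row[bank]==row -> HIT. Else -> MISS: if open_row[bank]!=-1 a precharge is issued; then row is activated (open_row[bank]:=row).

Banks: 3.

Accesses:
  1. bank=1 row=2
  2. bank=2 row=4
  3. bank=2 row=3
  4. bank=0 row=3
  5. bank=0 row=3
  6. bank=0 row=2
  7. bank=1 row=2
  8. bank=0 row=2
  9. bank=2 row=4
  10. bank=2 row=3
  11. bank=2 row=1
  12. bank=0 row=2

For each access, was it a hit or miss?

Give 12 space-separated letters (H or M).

Acc 1: bank1 row2 -> MISS (open row2); precharges=0
Acc 2: bank2 row4 -> MISS (open row4); precharges=0
Acc 3: bank2 row3 -> MISS (open row3); precharges=1
Acc 4: bank0 row3 -> MISS (open row3); precharges=1
Acc 5: bank0 row3 -> HIT
Acc 6: bank0 row2 -> MISS (open row2); precharges=2
Acc 7: bank1 row2 -> HIT
Acc 8: bank0 row2 -> HIT
Acc 9: bank2 row4 -> MISS (open row4); precharges=3
Acc 10: bank2 row3 -> MISS (open row3); precharges=4
Acc 11: bank2 row1 -> MISS (open row1); precharges=5
Acc 12: bank0 row2 -> HIT

Answer: M M M M H M H H M M M H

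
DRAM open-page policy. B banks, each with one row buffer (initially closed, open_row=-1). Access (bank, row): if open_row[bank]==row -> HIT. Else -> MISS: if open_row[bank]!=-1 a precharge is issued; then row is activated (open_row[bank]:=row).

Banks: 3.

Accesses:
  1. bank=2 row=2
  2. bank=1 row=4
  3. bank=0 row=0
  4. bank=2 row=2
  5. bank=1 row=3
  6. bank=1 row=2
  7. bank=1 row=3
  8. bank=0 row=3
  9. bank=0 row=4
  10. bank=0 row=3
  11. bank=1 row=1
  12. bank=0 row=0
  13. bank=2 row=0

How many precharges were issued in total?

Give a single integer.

Answer: 9

Derivation:
Acc 1: bank2 row2 -> MISS (open row2); precharges=0
Acc 2: bank1 row4 -> MISS (open row4); precharges=0
Acc 3: bank0 row0 -> MISS (open row0); precharges=0
Acc 4: bank2 row2 -> HIT
Acc 5: bank1 row3 -> MISS (open row3); precharges=1
Acc 6: bank1 row2 -> MISS (open row2); precharges=2
Acc 7: bank1 row3 -> MISS (open row3); precharges=3
Acc 8: bank0 row3 -> MISS (open row3); precharges=4
Acc 9: bank0 row4 -> MISS (open row4); precharges=5
Acc 10: bank0 row3 -> MISS (open row3); precharges=6
Acc 11: bank1 row1 -> MISS (open row1); precharges=7
Acc 12: bank0 row0 -> MISS (open row0); precharges=8
Acc 13: bank2 row0 -> MISS (open row0); precharges=9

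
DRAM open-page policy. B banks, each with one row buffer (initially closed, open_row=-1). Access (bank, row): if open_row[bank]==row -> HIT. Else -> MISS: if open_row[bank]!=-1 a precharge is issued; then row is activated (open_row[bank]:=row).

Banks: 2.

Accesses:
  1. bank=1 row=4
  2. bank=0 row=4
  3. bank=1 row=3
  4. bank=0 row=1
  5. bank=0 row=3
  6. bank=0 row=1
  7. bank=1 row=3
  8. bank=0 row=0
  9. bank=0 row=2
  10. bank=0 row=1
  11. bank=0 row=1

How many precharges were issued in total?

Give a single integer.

Answer: 7

Derivation:
Acc 1: bank1 row4 -> MISS (open row4); precharges=0
Acc 2: bank0 row4 -> MISS (open row4); precharges=0
Acc 3: bank1 row3 -> MISS (open row3); precharges=1
Acc 4: bank0 row1 -> MISS (open row1); precharges=2
Acc 5: bank0 row3 -> MISS (open row3); precharges=3
Acc 6: bank0 row1 -> MISS (open row1); precharges=4
Acc 7: bank1 row3 -> HIT
Acc 8: bank0 row0 -> MISS (open row0); precharges=5
Acc 9: bank0 row2 -> MISS (open row2); precharges=6
Acc 10: bank0 row1 -> MISS (open row1); precharges=7
Acc 11: bank0 row1 -> HIT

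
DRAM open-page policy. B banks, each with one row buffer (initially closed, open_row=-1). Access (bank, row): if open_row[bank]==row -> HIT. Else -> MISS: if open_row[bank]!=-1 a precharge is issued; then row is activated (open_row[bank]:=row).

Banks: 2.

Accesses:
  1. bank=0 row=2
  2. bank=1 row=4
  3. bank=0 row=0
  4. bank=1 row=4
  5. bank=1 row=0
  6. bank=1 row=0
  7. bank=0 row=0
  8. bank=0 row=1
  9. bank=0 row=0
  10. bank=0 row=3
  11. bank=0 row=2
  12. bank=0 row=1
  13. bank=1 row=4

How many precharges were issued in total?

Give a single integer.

Acc 1: bank0 row2 -> MISS (open row2); precharges=0
Acc 2: bank1 row4 -> MISS (open row4); precharges=0
Acc 3: bank0 row0 -> MISS (open row0); precharges=1
Acc 4: bank1 row4 -> HIT
Acc 5: bank1 row0 -> MISS (open row0); precharges=2
Acc 6: bank1 row0 -> HIT
Acc 7: bank0 row0 -> HIT
Acc 8: bank0 row1 -> MISS (open row1); precharges=3
Acc 9: bank0 row0 -> MISS (open row0); precharges=4
Acc 10: bank0 row3 -> MISS (open row3); precharges=5
Acc 11: bank0 row2 -> MISS (open row2); precharges=6
Acc 12: bank0 row1 -> MISS (open row1); precharges=7
Acc 13: bank1 row4 -> MISS (open row4); precharges=8

Answer: 8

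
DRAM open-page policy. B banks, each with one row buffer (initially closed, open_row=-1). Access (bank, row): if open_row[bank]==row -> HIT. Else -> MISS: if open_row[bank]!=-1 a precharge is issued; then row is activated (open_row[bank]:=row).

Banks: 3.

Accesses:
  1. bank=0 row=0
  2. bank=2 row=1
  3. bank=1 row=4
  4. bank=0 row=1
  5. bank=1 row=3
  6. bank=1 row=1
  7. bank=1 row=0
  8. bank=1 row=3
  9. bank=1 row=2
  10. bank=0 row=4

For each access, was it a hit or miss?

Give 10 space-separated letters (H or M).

Answer: M M M M M M M M M M

Derivation:
Acc 1: bank0 row0 -> MISS (open row0); precharges=0
Acc 2: bank2 row1 -> MISS (open row1); precharges=0
Acc 3: bank1 row4 -> MISS (open row4); precharges=0
Acc 4: bank0 row1 -> MISS (open row1); precharges=1
Acc 5: bank1 row3 -> MISS (open row3); precharges=2
Acc 6: bank1 row1 -> MISS (open row1); precharges=3
Acc 7: bank1 row0 -> MISS (open row0); precharges=4
Acc 8: bank1 row3 -> MISS (open row3); precharges=5
Acc 9: bank1 row2 -> MISS (open row2); precharges=6
Acc 10: bank0 row4 -> MISS (open row4); precharges=7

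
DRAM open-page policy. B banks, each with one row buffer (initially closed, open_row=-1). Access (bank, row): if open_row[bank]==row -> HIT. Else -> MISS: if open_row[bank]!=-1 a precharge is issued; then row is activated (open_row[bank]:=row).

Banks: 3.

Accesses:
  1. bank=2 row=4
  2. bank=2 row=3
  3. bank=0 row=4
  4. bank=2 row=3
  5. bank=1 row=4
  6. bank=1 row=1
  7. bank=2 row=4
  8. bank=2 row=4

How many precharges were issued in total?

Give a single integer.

Acc 1: bank2 row4 -> MISS (open row4); precharges=0
Acc 2: bank2 row3 -> MISS (open row3); precharges=1
Acc 3: bank0 row4 -> MISS (open row4); precharges=1
Acc 4: bank2 row3 -> HIT
Acc 5: bank1 row4 -> MISS (open row4); precharges=1
Acc 6: bank1 row1 -> MISS (open row1); precharges=2
Acc 7: bank2 row4 -> MISS (open row4); precharges=3
Acc 8: bank2 row4 -> HIT

Answer: 3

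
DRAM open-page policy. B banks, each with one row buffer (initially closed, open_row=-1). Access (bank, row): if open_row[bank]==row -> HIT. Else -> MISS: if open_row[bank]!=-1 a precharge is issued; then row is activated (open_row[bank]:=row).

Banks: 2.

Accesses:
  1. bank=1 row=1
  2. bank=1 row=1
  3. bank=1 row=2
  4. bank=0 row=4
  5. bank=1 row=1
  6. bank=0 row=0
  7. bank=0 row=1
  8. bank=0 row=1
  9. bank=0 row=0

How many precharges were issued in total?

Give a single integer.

Answer: 5

Derivation:
Acc 1: bank1 row1 -> MISS (open row1); precharges=0
Acc 2: bank1 row1 -> HIT
Acc 3: bank1 row2 -> MISS (open row2); precharges=1
Acc 4: bank0 row4 -> MISS (open row4); precharges=1
Acc 5: bank1 row1 -> MISS (open row1); precharges=2
Acc 6: bank0 row0 -> MISS (open row0); precharges=3
Acc 7: bank0 row1 -> MISS (open row1); precharges=4
Acc 8: bank0 row1 -> HIT
Acc 9: bank0 row0 -> MISS (open row0); precharges=5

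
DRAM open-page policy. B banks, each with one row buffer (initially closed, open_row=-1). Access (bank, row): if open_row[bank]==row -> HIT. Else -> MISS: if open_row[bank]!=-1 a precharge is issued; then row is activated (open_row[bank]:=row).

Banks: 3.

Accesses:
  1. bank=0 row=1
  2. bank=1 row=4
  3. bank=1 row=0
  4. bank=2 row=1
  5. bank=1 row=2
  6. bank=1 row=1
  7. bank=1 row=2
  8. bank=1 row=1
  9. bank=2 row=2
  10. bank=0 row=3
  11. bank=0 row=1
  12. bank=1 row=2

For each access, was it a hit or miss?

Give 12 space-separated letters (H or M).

Acc 1: bank0 row1 -> MISS (open row1); precharges=0
Acc 2: bank1 row4 -> MISS (open row4); precharges=0
Acc 3: bank1 row0 -> MISS (open row0); precharges=1
Acc 4: bank2 row1 -> MISS (open row1); precharges=1
Acc 5: bank1 row2 -> MISS (open row2); precharges=2
Acc 6: bank1 row1 -> MISS (open row1); precharges=3
Acc 7: bank1 row2 -> MISS (open row2); precharges=4
Acc 8: bank1 row1 -> MISS (open row1); precharges=5
Acc 9: bank2 row2 -> MISS (open row2); precharges=6
Acc 10: bank0 row3 -> MISS (open row3); precharges=7
Acc 11: bank0 row1 -> MISS (open row1); precharges=8
Acc 12: bank1 row2 -> MISS (open row2); precharges=9

Answer: M M M M M M M M M M M M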